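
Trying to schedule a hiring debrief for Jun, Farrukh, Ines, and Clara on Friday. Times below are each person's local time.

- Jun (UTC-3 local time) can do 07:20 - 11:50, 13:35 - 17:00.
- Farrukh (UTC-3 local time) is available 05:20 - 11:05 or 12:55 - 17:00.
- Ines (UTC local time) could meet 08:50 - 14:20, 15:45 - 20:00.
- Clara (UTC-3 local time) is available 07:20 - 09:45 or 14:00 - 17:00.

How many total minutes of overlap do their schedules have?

Jun in UTC: 10:20-14:50, 16:35-20:00 (add 3h to convert from UTC-3).
Farrukh in UTC: 08:20-14:05, 15:55-20:00 (add 3h to convert from UTC-3).
Ines in UTC: 08:50-14:20, 15:45-20:00.
Clara in UTC: 10:20-12:45, 17:00-20:00 (add 3h to convert from UTC-3).
Jun ∩ Farrukh: 10:20-14:05, 16:35-20:00.
Jun ∩ Farrukh ∩ Ines: 10:20-14:05, 16:35-20:00.
Jun ∩ Farrukh ∩ Ines ∩ Clara: 10:20-12:45, 17:00-20:00.
So the common availability across everyone is 10:20-12:45, 17:00-20:00.
Summing the common windows: 145 + 180 = 325 minutes.

325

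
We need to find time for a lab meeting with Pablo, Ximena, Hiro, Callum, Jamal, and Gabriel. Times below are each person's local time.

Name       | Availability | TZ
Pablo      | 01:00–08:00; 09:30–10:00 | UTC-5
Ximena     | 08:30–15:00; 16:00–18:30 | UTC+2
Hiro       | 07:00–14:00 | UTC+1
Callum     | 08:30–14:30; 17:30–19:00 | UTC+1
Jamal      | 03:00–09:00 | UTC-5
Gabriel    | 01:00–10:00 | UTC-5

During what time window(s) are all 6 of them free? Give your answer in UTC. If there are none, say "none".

Pablo in UTC: 06:00-13:00, 14:30-15:00 (add 5h to convert from UTC-5).
Ximena in UTC: 06:30-13:00, 14:00-16:30 (subtract 2h to convert from UTC+2).
Hiro in UTC: 06:00-13:00 (subtract 1h to convert from UTC+1).
Callum in UTC: 07:30-13:30, 16:30-18:00 (subtract 1h to convert from UTC+1).
Jamal in UTC: 08:00-14:00 (add 5h to convert from UTC-5).
Gabriel in UTC: 06:00-15:00 (add 5h to convert from UTC-5).
Pablo ∩ Ximena: 06:30-13:00, 14:30-15:00.
Pablo ∩ Ximena ∩ Hiro: 06:30-13:00.
Pablo ∩ Ximena ∩ Hiro ∩ Callum: 07:30-13:00.
Pablo ∩ Ximena ∩ Hiro ∩ Callum ∩ Jamal: 08:00-13:00.
Pablo ∩ Ximena ∩ Hiro ∩ Callum ∩ Jamal ∩ Gabriel: 08:00-13:00.

08:00-13:00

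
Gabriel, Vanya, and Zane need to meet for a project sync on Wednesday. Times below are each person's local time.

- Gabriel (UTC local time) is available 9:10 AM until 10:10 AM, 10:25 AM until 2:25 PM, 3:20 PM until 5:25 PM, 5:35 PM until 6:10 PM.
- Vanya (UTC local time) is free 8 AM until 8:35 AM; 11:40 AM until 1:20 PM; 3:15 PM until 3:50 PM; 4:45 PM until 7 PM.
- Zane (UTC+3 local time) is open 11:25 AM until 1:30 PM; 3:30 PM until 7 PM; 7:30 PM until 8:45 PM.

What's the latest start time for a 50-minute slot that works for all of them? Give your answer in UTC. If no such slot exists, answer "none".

Gabriel in UTC: 09:10-10:10, 10:25-14:25, 15:20-17:25, 17:35-18:10.
Vanya in UTC: 08:00-08:35, 11:40-13:20, 15:15-15:50, 16:45-19:00.
Zane in UTC: 08:25-10:30, 12:30-16:00, 16:30-17:45 (subtract 3h to convert from UTC+3).
Gabriel ∩ Vanya: 11:40-13:20, 15:20-15:50, 16:45-17:25, 17:35-18:10.
Gabriel ∩ Vanya ∩ Zane: 12:30-13:20, 15:20-15:50, 16:45-17:25, 17:35-17:45.
The last common window of at least 50 minutes is 12:30-13:20; a 50-minute meeting can start as late as 12:30 and still end by 13:20.

12:30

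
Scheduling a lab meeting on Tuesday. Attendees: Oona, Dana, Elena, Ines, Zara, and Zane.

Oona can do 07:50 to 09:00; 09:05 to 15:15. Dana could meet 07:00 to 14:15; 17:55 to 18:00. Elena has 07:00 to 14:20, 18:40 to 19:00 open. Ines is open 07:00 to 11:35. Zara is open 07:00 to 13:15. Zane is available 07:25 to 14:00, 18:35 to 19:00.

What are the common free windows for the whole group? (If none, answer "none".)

Oona ∩ Dana: 07:50-09:00, 09:05-14:15.
Oona ∩ Dana ∩ Elena: 07:50-09:00, 09:05-14:15.
Oona ∩ Dana ∩ Elena ∩ Ines: 07:50-09:00, 09:05-11:35.
Oona ∩ Dana ∩ Elena ∩ Ines ∩ Zara: 07:50-09:00, 09:05-11:35.
Oona ∩ Dana ∩ Elena ∩ Ines ∩ Zara ∩ Zane: 07:50-09:00, 09:05-11:35.

07:50-09:00, 09:05-11:35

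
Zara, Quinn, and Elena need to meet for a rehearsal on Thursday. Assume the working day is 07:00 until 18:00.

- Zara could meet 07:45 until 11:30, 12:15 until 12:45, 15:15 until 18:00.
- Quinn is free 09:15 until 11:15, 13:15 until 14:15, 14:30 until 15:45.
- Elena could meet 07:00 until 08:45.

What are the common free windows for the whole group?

none

Zara ∩ Quinn: 09:15-11:15, 15:15-15:45.
Zara ∩ Quinn ∩ Elena: ∅.
There is no time when everyone is free.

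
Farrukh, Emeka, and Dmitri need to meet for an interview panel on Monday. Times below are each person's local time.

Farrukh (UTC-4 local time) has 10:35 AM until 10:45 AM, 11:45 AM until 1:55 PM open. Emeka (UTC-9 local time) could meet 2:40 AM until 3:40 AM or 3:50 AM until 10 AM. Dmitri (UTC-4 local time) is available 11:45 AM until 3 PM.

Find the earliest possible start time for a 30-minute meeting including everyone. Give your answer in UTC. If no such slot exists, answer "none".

15:45

Farrukh in UTC: 14:35-14:45, 15:45-17:55 (add 4h to convert from UTC-4).
Emeka in UTC: 11:40-12:40, 12:50-19:00 (add 9h to convert from UTC-9).
Dmitri in UTC: 15:45-19:00 (add 4h to convert from UTC-4).
Farrukh ∩ Emeka: 14:35-14:45, 15:45-17:55.
Farrukh ∩ Emeka ∩ Dmitri: 15:45-17:55.
The first common window of at least 30 minutes is 15:45-17:55, so the earliest start is 15:45.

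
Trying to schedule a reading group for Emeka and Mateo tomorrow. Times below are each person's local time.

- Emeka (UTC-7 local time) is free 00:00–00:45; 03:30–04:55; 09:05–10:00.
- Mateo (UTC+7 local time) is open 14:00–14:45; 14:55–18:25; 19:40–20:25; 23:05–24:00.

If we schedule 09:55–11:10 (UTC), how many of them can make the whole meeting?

Emeka in UTC: 07:00-07:45, 10:30-11:55, 16:05-17:00 (add 7h to convert from UTC-7).
Mateo in UTC: 07:00-07:45, 07:55-11:25, 12:40-13:25, 16:05-17:00 (subtract 7h to convert from UTC+7).
Mateo can make the full 09:55-11:10 slot — that's 1.

1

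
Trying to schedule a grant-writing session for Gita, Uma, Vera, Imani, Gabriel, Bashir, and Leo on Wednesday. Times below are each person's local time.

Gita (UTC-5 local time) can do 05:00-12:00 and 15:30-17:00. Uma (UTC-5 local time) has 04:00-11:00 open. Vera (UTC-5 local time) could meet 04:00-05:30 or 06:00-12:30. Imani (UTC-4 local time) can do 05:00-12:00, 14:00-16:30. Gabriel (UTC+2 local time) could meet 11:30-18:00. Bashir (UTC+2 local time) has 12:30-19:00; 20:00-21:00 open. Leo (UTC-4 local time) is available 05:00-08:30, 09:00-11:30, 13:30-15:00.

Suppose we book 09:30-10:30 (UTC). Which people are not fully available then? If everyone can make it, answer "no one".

Gita in UTC: 10:00-17:00, 20:30-22:00 (add 5h to convert from UTC-5).
Uma in UTC: 09:00-16:00 (add 5h to convert from UTC-5).
Vera in UTC: 09:00-10:30, 11:00-17:30 (add 5h to convert from UTC-5).
Imani in UTC: 09:00-16:00, 18:00-20:30 (add 4h to convert from UTC-4).
Gabriel in UTC: 09:30-16:00 (subtract 2h to convert from UTC+2).
Bashir in UTC: 10:30-17:00, 18:00-19:00 (subtract 2h to convert from UTC+2).
Leo in UTC: 09:00-12:30, 13:00-15:30, 17:30-19:00 (add 4h to convert from UTC-4).
Gita: not fully free for 09:30-10:30. Uma: free for 09:30-10:30. Vera: free for 09:30-10:30. Imani: free for 09:30-10:30. Gabriel: free for 09:30-10:30. Bashir: not fully free for 09:30-10:30. Leo: free for 09:30-10:30.

Bashir, Gita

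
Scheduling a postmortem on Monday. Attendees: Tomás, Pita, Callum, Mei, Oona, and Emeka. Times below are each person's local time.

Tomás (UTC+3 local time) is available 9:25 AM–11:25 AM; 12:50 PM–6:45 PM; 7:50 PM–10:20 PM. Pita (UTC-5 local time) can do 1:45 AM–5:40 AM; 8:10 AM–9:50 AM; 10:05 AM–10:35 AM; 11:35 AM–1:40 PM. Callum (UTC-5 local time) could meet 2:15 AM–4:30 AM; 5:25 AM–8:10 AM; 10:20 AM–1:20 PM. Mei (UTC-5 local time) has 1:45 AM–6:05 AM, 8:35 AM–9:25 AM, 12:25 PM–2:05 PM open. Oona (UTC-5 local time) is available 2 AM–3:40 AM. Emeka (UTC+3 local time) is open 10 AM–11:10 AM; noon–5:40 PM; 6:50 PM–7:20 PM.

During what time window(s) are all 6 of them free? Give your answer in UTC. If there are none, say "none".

07:15-08:10

Tomás in UTC: 06:25-08:25, 09:50-15:45, 16:50-19:20 (subtract 3h to convert from UTC+3).
Pita in UTC: 06:45-10:40, 13:10-14:50, 15:05-15:35, 16:35-18:40 (add 5h to convert from UTC-5).
Callum in UTC: 07:15-09:30, 10:25-13:10, 15:20-18:20 (add 5h to convert from UTC-5).
Mei in UTC: 06:45-11:05, 13:35-14:25, 17:25-19:05 (add 5h to convert from UTC-5).
Oona in UTC: 07:00-08:40 (add 5h to convert from UTC-5).
Emeka in UTC: 07:00-08:10, 09:00-14:40, 15:50-16:20 (subtract 3h to convert from UTC+3).
Tomás ∩ Pita: 06:45-08:25, 09:50-10:40, 13:10-14:50, 15:05-15:35, 16:50-18:40.
Tomás ∩ Pita ∩ Callum: 07:15-08:25, 10:25-10:40, 15:20-15:35, 16:50-18:20.
Tomás ∩ Pita ∩ Callum ∩ Mei: 07:15-08:25, 10:25-10:40, 17:25-18:20.
Tomás ∩ Pita ∩ Callum ∩ Mei ∩ Oona: 07:15-08:25.
Tomás ∩ Pita ∩ Callum ∩ Mei ∩ Oona ∩ Emeka: 07:15-08:10.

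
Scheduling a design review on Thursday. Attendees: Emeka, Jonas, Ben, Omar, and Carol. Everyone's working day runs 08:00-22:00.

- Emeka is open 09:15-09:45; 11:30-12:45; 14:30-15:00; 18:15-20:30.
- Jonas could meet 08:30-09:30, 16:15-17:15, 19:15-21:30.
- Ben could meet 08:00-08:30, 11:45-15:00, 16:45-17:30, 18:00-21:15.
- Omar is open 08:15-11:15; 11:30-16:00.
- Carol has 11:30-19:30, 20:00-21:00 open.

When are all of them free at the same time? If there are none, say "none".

none

Emeka ∩ Jonas: 09:15-09:30, 19:15-20:30.
Emeka ∩ Jonas ∩ Ben: 19:15-20:30.
Emeka ∩ Jonas ∩ Ben ∩ Omar: ∅.
Emeka ∩ Jonas ∩ Ben ∩ Omar ∩ Carol: ∅.
There is no time when everyone is free.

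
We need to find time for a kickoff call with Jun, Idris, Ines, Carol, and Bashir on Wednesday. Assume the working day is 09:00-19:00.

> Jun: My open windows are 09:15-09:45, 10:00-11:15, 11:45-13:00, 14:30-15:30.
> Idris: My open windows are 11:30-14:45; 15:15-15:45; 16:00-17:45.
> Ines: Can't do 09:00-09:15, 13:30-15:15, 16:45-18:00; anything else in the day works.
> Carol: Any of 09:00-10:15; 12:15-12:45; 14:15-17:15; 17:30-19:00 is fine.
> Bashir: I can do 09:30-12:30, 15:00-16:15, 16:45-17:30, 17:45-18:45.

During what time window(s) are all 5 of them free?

12:15-12:30, 15:15-15:30

Jun free: 09:15-09:45, 10:00-11:15, 11:45-13:00, 14:30-15:30.
Idris free: 11:30-14:45, 15:15-15:45, 16:00-17:45.
Ines free: 09:15-13:30, 15:15-16:45, 18:00-19:00 (invert busy blocks within the working day).
Carol free: 09:00-10:15, 12:15-12:45, 14:15-17:15, 17:30-19:00.
Bashir free: 09:30-12:30, 15:00-16:15, 16:45-17:30, 17:45-18:45.
Jun ∩ Idris: 11:45-13:00, 14:30-14:45, 15:15-15:30.
Jun ∩ Idris ∩ Ines: 11:45-13:00, 15:15-15:30.
Jun ∩ Idris ∩ Ines ∩ Carol: 12:15-12:45, 15:15-15:30.
Jun ∩ Idris ∩ Ines ∩ Carol ∩ Bashir: 12:15-12:30, 15:15-15:30.
So the common availability across everyone is 12:15-12:30, 15:15-15:30.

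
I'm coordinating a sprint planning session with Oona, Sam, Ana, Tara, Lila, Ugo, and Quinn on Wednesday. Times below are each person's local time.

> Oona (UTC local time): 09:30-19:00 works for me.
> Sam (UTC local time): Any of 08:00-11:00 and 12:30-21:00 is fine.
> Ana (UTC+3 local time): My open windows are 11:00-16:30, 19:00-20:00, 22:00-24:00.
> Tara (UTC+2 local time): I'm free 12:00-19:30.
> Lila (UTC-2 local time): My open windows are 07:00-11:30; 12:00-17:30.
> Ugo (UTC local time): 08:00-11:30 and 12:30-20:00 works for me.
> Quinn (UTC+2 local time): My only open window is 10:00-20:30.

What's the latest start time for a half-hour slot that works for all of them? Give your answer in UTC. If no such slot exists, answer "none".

Oona in UTC: 09:30-19:00.
Sam in UTC: 08:00-11:00, 12:30-21:00.
Ana in UTC: 08:00-13:30, 16:00-17:00, 19:00-21:00 (subtract 3h to convert from UTC+3).
Tara in UTC: 10:00-17:30 (subtract 2h to convert from UTC+2).
Lila in UTC: 09:00-13:30, 14:00-19:30 (add 2h to convert from UTC-2).
Ugo in UTC: 08:00-11:30, 12:30-20:00.
Quinn in UTC: 08:00-18:30 (subtract 2h to convert from UTC+2).
Oona ∩ Sam: 09:30-11:00, 12:30-19:00.
Oona ∩ Sam ∩ Ana: 09:30-11:00, 12:30-13:30, 16:00-17:00.
Oona ∩ Sam ∩ Ana ∩ Tara: 10:00-11:00, 12:30-13:30, 16:00-17:00.
Oona ∩ Sam ∩ Ana ∩ Tara ∩ Lila: 10:00-11:00, 12:30-13:30, 16:00-17:00.
Oona ∩ Sam ∩ Ana ∩ Tara ∩ Lila ∩ Ugo: 10:00-11:00, 12:30-13:30, 16:00-17:00.
Oona ∩ Sam ∩ Ana ∩ Tara ∩ Lila ∩ Ugo ∩ Quinn: 10:00-11:00, 12:30-13:30, 16:00-17:00.
So the common availability across everyone is 10:00-11:00, 12:30-13:30, 16:00-17:00.
The last common window of at least 30 minutes is 16:00-17:00; a 30-minute meeting can start as late as 16:30 and still end by 17:00.

16:30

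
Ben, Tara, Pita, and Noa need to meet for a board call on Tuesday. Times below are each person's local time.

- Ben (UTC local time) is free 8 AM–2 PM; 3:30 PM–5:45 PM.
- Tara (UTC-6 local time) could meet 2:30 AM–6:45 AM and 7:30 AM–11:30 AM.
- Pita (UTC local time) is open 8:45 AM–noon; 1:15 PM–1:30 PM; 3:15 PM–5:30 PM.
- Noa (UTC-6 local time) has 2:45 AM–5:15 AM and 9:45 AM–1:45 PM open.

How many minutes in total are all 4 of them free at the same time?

Ben in UTC: 08:00-14:00, 15:30-17:45.
Tara in UTC: 08:30-12:45, 13:30-17:30 (add 6h to convert from UTC-6).
Pita in UTC: 08:45-12:00, 13:15-13:30, 15:15-17:30.
Noa in UTC: 08:45-11:15, 15:45-19:45 (add 6h to convert from UTC-6).
Ben ∩ Tara: 08:30-12:45, 13:30-14:00, 15:30-17:30.
Ben ∩ Tara ∩ Pita: 08:45-12:00, 15:30-17:30.
Ben ∩ Tara ∩ Pita ∩ Noa: 08:45-11:15, 15:45-17:30.
Summing the common windows: 150 + 105 = 255 minutes.

255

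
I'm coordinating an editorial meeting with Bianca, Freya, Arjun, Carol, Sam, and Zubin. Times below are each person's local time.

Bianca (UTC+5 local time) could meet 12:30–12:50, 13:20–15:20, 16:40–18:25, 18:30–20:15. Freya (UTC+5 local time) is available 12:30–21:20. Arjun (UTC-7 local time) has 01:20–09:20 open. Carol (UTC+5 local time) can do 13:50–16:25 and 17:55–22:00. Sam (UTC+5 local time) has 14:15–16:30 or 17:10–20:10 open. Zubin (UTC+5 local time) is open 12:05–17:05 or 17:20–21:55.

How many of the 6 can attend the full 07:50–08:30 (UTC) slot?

Bianca in UTC: 07:30-07:50, 08:20-10:20, 11:40-13:25, 13:30-15:15 (subtract 5h to convert from UTC+5).
Freya in UTC: 07:30-16:20 (subtract 5h to convert from UTC+5).
Arjun in UTC: 08:20-16:20 (add 7h to convert from UTC-7).
Carol in UTC: 08:50-11:25, 12:55-17:00 (subtract 5h to convert from UTC+5).
Sam in UTC: 09:15-11:30, 12:10-15:10 (subtract 5h to convert from UTC+5).
Zubin in UTC: 07:05-12:05, 12:20-16:55 (subtract 5h to convert from UTC+5).
Freya and Zubin can make the full 07:50-08:30 slot — that's 2.

2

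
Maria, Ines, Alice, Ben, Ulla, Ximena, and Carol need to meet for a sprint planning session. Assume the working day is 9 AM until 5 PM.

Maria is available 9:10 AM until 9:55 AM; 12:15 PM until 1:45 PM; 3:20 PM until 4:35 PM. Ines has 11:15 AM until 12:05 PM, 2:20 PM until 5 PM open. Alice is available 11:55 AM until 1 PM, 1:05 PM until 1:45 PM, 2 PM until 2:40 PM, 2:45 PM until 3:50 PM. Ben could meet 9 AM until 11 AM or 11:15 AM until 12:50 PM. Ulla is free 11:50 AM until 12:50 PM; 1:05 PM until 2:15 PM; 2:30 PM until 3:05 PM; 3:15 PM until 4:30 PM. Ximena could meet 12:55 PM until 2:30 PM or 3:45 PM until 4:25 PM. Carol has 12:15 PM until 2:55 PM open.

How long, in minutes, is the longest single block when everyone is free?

0

Maria ∩ Ines: 15:20-16:35.
Maria ∩ Ines ∩ Alice: 15:20-15:50.
Maria ∩ Ines ∩ Alice ∩ Ben: ∅.
Maria ∩ Ines ∩ Alice ∩ Ben ∩ Ulla: ∅.
Maria ∩ Ines ∩ Alice ∩ Ben ∩ Ulla ∩ Ximena: ∅.
Maria ∩ Ines ∩ Alice ∩ Ben ∩ Ulla ∩ Ximena ∩ Carol: ∅.
There is no time when everyone is free.
No common window exists, so the longest block is 0 minutes.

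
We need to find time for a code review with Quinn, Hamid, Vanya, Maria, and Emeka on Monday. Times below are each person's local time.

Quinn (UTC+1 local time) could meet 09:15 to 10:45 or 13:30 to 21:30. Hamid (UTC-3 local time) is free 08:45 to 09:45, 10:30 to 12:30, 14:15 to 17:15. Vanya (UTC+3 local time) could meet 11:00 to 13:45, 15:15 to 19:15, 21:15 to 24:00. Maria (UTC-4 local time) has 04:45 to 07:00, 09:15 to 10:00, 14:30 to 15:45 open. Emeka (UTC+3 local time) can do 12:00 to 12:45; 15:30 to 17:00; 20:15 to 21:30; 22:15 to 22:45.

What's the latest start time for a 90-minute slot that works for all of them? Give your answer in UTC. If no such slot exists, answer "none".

Quinn in UTC: 08:15-09:45, 12:30-20:30 (subtract 1h to convert from UTC+1).
Hamid in UTC: 11:45-12:45, 13:30-15:30, 17:15-20:15 (add 3h to convert from UTC-3).
Vanya in UTC: 08:00-10:45, 12:15-16:15, 18:15-21:00 (subtract 3h to convert from UTC+3).
Maria in UTC: 08:45-11:00, 13:15-14:00, 18:30-19:45 (add 4h to convert from UTC-4).
Emeka in UTC: 09:00-09:45, 12:30-14:00, 17:15-18:30, 19:15-19:45 (subtract 3h to convert from UTC+3).
Quinn ∩ Hamid: 12:30-12:45, 13:30-15:30, 17:15-20:15.
Quinn ∩ Hamid ∩ Vanya: 12:30-12:45, 13:30-15:30, 18:15-20:15.
Quinn ∩ Hamid ∩ Vanya ∩ Maria: 13:30-14:00, 18:30-19:45.
Quinn ∩ Hamid ∩ Vanya ∩ Maria ∩ Emeka: 13:30-14:00, 19:15-19:45.
No common window is at least 90 minutes long.

none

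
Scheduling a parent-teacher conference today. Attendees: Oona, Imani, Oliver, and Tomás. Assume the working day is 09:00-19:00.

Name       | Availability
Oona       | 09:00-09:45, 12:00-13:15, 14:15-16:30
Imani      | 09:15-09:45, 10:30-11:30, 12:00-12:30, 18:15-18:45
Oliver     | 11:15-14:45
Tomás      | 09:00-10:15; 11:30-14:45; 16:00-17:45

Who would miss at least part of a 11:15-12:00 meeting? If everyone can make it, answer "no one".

Oona: not fully free for 11:15-12:00. Imani: not fully free for 11:15-12:00. Oliver: free for 11:15-12:00. Tomás: not fully free for 11:15-12:00.

Imani, Oona, Tomás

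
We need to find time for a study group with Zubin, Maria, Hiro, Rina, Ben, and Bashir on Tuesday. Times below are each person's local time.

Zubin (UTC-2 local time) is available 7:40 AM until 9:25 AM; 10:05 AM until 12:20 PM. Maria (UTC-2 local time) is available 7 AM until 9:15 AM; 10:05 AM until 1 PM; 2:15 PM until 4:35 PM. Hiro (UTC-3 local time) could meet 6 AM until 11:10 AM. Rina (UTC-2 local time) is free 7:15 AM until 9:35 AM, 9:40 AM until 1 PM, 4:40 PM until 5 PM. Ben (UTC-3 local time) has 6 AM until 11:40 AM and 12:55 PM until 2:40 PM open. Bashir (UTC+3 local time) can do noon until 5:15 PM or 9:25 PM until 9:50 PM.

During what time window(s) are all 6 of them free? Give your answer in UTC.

Zubin in UTC: 09:40-11:25, 12:05-14:20 (add 2h to convert from UTC-2).
Maria in UTC: 09:00-11:15, 12:05-15:00, 16:15-18:35 (add 2h to convert from UTC-2).
Hiro in UTC: 09:00-14:10 (add 3h to convert from UTC-3).
Rina in UTC: 09:15-11:35, 11:40-15:00, 18:40-19:00 (add 2h to convert from UTC-2).
Ben in UTC: 09:00-14:40, 15:55-17:40 (add 3h to convert from UTC-3).
Bashir in UTC: 09:00-14:15, 18:25-18:50 (subtract 3h to convert from UTC+3).
Zubin ∩ Maria: 09:40-11:15, 12:05-14:20.
Zubin ∩ Maria ∩ Hiro: 09:40-11:15, 12:05-14:10.
Zubin ∩ Maria ∩ Hiro ∩ Rina: 09:40-11:15, 12:05-14:10.
Zubin ∩ Maria ∩ Hiro ∩ Rina ∩ Ben: 09:40-11:15, 12:05-14:10.
Zubin ∩ Maria ∩ Hiro ∩ Rina ∩ Ben ∩ Bashir: 09:40-11:15, 12:05-14:10.
So the common availability across everyone is 09:40-11:15, 12:05-14:10.

09:40-11:15, 12:05-14:10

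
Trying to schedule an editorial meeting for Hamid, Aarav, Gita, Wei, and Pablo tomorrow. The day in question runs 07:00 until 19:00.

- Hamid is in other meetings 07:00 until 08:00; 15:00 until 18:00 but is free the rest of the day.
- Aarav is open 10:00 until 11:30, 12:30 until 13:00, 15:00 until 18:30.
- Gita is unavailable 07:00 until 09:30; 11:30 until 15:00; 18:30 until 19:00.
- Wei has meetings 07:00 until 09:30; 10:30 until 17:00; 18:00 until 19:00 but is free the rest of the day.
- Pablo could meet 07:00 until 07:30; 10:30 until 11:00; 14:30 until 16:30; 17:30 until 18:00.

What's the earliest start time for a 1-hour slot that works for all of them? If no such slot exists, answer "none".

none

Hamid free: 08:00-15:00, 18:00-19:00 (invert busy blocks within the working day).
Aarav free: 10:00-11:30, 12:30-13:00, 15:00-18:30.
Gita free: 09:30-11:30, 15:00-18:30 (invert busy blocks within the working day).
Wei free: 09:30-10:30, 17:00-18:00 (invert busy blocks within the working day).
Pablo free: 07:00-07:30, 10:30-11:00, 14:30-16:30, 17:30-18:00.
Hamid ∩ Aarav: 10:00-11:30, 12:30-13:00, 18:00-18:30.
Hamid ∩ Aarav ∩ Gita: 10:00-11:30, 18:00-18:30.
Hamid ∩ Aarav ∩ Gita ∩ Wei: 10:00-10:30.
Hamid ∩ Aarav ∩ Gita ∩ Wei ∩ Pablo: ∅.
There is no time when everyone is free.
No common window is at least 60 minutes long.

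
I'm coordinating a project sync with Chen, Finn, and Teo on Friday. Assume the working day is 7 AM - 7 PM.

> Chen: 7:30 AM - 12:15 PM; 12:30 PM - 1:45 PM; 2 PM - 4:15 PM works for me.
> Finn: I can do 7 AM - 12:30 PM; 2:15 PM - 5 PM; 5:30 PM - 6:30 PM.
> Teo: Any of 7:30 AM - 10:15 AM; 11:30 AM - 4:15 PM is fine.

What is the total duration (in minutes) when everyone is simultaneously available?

Chen ∩ Finn: 07:30-12:15, 14:15-16:15.
Chen ∩ Finn ∩ Teo: 07:30-10:15, 11:30-12:15, 14:15-16:15.
Those are the intersection windows.
Summing the common windows: 165 + 45 + 120 = 330 minutes.

330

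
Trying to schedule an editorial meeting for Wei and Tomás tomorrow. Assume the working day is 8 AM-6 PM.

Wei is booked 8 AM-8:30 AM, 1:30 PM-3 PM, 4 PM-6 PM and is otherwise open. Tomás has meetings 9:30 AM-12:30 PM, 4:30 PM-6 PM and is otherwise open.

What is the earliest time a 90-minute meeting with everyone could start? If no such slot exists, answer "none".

Wei free: 08:30-13:30, 15:00-16:00 (invert busy blocks within the working day).
Tomás free: 08:00-09:30, 12:30-16:30 (invert busy blocks within the working day).
Wei ∩ Tomás: 08:30-09:30, 12:30-13:30, 15:00-16:00.
No common window is at least 90 minutes long.

none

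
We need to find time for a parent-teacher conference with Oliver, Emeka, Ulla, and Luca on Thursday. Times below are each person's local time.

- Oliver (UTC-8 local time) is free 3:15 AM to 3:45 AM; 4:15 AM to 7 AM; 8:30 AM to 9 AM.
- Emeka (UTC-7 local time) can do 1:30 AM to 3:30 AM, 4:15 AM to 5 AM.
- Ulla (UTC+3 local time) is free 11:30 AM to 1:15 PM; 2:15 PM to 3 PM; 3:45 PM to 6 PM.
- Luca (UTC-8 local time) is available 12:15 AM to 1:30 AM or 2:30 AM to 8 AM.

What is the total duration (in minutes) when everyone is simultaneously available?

30

Oliver in UTC: 11:15-11:45, 12:15-15:00, 16:30-17:00 (add 8h to convert from UTC-8).
Emeka in UTC: 08:30-10:30, 11:15-12:00 (add 7h to convert from UTC-7).
Ulla in UTC: 08:30-10:15, 11:15-12:00, 12:45-15:00 (subtract 3h to convert from UTC+3).
Luca in UTC: 08:15-09:30, 10:30-16:00 (add 8h to convert from UTC-8).
Oliver ∩ Emeka: 11:15-11:45.
Oliver ∩ Emeka ∩ Ulla: 11:15-11:45.
Oliver ∩ Emeka ∩ Ulla ∩ Luca: 11:15-11:45.
So the common availability across everyone is 11:15-11:45.
That's a single block of 30 minutes.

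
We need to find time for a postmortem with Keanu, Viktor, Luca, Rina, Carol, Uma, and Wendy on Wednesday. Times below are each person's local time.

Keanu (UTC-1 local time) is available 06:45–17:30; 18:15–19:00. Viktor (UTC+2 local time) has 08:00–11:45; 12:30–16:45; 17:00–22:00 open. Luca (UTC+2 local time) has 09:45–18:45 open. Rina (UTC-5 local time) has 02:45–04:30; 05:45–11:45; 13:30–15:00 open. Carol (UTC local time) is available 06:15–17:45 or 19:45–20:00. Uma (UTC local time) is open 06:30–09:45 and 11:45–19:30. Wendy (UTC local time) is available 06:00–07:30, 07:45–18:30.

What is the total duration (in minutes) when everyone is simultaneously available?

390

Keanu in UTC: 07:45-18:30, 19:15-20:00 (add 1h to convert from UTC-1).
Viktor in UTC: 06:00-09:45, 10:30-14:45, 15:00-20:00 (subtract 2h to convert from UTC+2).
Luca in UTC: 07:45-16:45 (subtract 2h to convert from UTC+2).
Rina in UTC: 07:45-09:30, 10:45-16:45, 18:30-20:00 (add 5h to convert from UTC-5).
Carol in UTC: 06:15-17:45, 19:45-20:00.
Uma in UTC: 06:30-09:45, 11:45-19:30.
Wendy in UTC: 06:00-07:30, 07:45-18:30.
Keanu ∩ Viktor: 07:45-09:45, 10:30-14:45, 15:00-18:30, 19:15-20:00.
Keanu ∩ Viktor ∩ Luca: 07:45-09:45, 10:30-14:45, 15:00-16:45.
Keanu ∩ Viktor ∩ Luca ∩ Rina: 07:45-09:30, 10:45-14:45, 15:00-16:45.
Keanu ∩ Viktor ∩ Luca ∩ Rina ∩ Carol: 07:45-09:30, 10:45-14:45, 15:00-16:45.
Keanu ∩ Viktor ∩ Luca ∩ Rina ∩ Carol ∩ Uma: 07:45-09:30, 11:45-14:45, 15:00-16:45.
Keanu ∩ Viktor ∩ Luca ∩ Rina ∩ Carol ∩ Uma ∩ Wendy: 07:45-09:30, 11:45-14:45, 15:00-16:45.
Summing the common windows: 105 + 180 + 105 = 390 minutes.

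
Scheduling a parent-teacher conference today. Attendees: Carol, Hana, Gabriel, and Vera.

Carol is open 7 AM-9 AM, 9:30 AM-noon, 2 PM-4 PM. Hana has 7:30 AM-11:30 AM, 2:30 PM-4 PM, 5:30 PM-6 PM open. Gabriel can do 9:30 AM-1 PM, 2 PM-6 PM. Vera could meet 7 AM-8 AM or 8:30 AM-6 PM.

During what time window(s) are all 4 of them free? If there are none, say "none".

09:30-11:30, 14:30-16:00

Carol ∩ Hana: 07:30-09:00, 09:30-11:30, 14:30-16:00.
Carol ∩ Hana ∩ Gabriel: 09:30-11:30, 14:30-16:00.
Carol ∩ Hana ∩ Gabriel ∩ Vera: 09:30-11:30, 14:30-16:00.
Those are the intersection windows.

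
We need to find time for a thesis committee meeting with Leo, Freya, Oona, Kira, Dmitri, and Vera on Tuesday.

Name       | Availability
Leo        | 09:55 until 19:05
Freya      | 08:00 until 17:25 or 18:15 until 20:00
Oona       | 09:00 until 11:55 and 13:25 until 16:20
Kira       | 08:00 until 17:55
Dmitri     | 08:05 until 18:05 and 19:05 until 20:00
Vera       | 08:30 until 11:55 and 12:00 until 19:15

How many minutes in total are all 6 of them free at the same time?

295

Leo ∩ Freya: 09:55-17:25, 18:15-19:05.
Leo ∩ Freya ∩ Oona: 09:55-11:55, 13:25-16:20.
Leo ∩ Freya ∩ Oona ∩ Kira: 09:55-11:55, 13:25-16:20.
Leo ∩ Freya ∩ Oona ∩ Kira ∩ Dmitri: 09:55-11:55, 13:25-16:20.
Leo ∩ Freya ∩ Oona ∩ Kira ∩ Dmitri ∩ Vera: 09:55-11:55, 13:25-16:20.
Those are the intersection windows.
Summing the common windows: 120 + 175 = 295 minutes.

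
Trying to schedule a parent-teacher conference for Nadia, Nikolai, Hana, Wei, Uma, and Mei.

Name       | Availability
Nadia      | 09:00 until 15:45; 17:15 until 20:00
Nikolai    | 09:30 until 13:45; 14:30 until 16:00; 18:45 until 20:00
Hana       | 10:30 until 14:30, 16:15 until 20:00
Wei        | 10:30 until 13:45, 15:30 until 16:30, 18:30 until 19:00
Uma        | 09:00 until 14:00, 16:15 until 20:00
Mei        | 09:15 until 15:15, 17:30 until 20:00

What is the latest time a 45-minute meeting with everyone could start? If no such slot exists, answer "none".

Nadia ∩ Nikolai: 09:30-13:45, 14:30-15:45, 18:45-20:00.
Nadia ∩ Nikolai ∩ Hana: 10:30-13:45, 18:45-20:00.
Nadia ∩ Nikolai ∩ Hana ∩ Wei: 10:30-13:45, 18:45-19:00.
Nadia ∩ Nikolai ∩ Hana ∩ Wei ∩ Uma: 10:30-13:45, 18:45-19:00.
Nadia ∩ Nikolai ∩ Hana ∩ Wei ∩ Uma ∩ Mei: 10:30-13:45, 18:45-19:00.
The last common window of at least 45 minutes is 10:30-13:45; a 45-minute meeting can start as late as 13:00 and still end by 13:45.

13:00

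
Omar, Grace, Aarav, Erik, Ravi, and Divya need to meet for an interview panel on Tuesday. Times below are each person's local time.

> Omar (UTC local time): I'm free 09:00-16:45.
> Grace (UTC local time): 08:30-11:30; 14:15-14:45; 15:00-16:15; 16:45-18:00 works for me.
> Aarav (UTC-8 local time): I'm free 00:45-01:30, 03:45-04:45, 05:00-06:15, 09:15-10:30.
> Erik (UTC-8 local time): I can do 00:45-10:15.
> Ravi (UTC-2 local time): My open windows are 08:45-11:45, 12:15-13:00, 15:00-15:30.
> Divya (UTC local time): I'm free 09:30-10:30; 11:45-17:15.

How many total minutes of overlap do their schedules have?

0

Omar in UTC: 09:00-16:45.
Grace in UTC: 08:30-11:30, 14:15-14:45, 15:00-16:15, 16:45-18:00.
Aarav in UTC: 08:45-09:30, 11:45-12:45, 13:00-14:15, 17:15-18:30 (add 8h to convert from UTC-8).
Erik in UTC: 08:45-18:15 (add 8h to convert from UTC-8).
Ravi in UTC: 10:45-13:45, 14:15-15:00, 17:00-17:30 (add 2h to convert from UTC-2).
Divya in UTC: 09:30-10:30, 11:45-17:15.
Omar ∩ Grace: 09:00-11:30, 14:15-14:45, 15:00-16:15.
Omar ∩ Grace ∩ Aarav: 09:00-09:30.
Omar ∩ Grace ∩ Aarav ∩ Erik: 09:00-09:30.
Omar ∩ Grace ∩ Aarav ∩ Erik ∩ Ravi: ∅.
Omar ∩ Grace ∩ Aarav ∩ Erik ∩ Ravi ∩ Divya: ∅.
There is no time when everyone is free.
There is no common window, so the total is 0 minutes.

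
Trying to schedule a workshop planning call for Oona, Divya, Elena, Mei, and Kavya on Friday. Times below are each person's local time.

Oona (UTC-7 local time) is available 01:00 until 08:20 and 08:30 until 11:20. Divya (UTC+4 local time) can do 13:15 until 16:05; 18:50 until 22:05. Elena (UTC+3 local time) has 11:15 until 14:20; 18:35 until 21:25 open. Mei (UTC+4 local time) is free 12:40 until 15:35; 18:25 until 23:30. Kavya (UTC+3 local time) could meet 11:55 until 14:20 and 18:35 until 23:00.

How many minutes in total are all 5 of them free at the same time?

Oona in UTC: 08:00-15:20, 15:30-18:20 (add 7h to convert from UTC-7).
Divya in UTC: 09:15-12:05, 14:50-18:05 (subtract 4h to convert from UTC+4).
Elena in UTC: 08:15-11:20, 15:35-18:25 (subtract 3h to convert from UTC+3).
Mei in UTC: 08:40-11:35, 14:25-19:30 (subtract 4h to convert from UTC+4).
Kavya in UTC: 08:55-11:20, 15:35-20:00 (subtract 3h to convert from UTC+3).
Oona ∩ Divya: 09:15-12:05, 14:50-15:20, 15:30-18:05.
Oona ∩ Divya ∩ Elena: 09:15-11:20, 15:35-18:05.
Oona ∩ Divya ∩ Elena ∩ Mei: 09:15-11:20, 15:35-18:05.
Oona ∩ Divya ∩ Elena ∩ Mei ∩ Kavya: 09:15-11:20, 15:35-18:05.
Summing the common windows: 125 + 150 = 275 minutes.

275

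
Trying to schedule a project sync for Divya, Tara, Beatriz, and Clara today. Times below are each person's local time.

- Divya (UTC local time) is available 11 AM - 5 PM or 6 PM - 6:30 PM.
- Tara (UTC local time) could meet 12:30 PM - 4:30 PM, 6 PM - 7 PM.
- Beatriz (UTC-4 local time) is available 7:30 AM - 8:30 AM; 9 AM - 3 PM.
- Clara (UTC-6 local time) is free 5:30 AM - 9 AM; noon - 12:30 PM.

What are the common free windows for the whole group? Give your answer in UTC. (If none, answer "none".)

Divya in UTC: 11:00-17:00, 18:00-18:30.
Tara in UTC: 12:30-16:30, 18:00-19:00.
Beatriz in UTC: 11:30-12:30, 13:00-19:00 (add 4h to convert from UTC-4).
Clara in UTC: 11:30-15:00, 18:00-18:30 (add 6h to convert from UTC-6).
Divya ∩ Tara: 12:30-16:30, 18:00-18:30.
Divya ∩ Tara ∩ Beatriz: 13:00-16:30, 18:00-18:30.
Divya ∩ Tara ∩ Beatriz ∩ Clara: 13:00-15:00, 18:00-18:30.

13:00-15:00, 18:00-18:30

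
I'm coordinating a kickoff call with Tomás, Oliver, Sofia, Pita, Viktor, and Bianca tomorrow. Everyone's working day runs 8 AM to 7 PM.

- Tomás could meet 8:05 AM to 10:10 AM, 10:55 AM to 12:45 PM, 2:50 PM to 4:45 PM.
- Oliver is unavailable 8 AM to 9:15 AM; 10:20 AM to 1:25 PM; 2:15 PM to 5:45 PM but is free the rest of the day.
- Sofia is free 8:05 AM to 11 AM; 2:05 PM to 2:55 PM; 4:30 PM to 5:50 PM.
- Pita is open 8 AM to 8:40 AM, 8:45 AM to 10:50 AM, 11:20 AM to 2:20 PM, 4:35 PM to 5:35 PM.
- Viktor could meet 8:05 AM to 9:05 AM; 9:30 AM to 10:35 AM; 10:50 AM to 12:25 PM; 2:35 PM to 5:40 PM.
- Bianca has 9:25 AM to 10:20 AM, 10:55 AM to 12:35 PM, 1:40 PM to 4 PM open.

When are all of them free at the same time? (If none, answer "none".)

Tomás free: 08:05-10:10, 10:55-12:45, 14:50-16:45.
Oliver free: 09:15-10:20, 13:25-14:15, 17:45-19:00 (invert busy blocks within the working day).
Sofia free: 08:05-11:00, 14:05-14:55, 16:30-17:50.
Pita free: 08:00-08:40, 08:45-10:50, 11:20-14:20, 16:35-17:35.
Viktor free: 08:05-09:05, 09:30-10:35, 10:50-12:25, 14:35-17:40.
Bianca free: 09:25-10:20, 10:55-12:35, 13:40-16:00.
Tomás ∩ Oliver: 09:15-10:10.
Tomás ∩ Oliver ∩ Sofia: 09:15-10:10.
Tomás ∩ Oliver ∩ Sofia ∩ Pita: 09:15-10:10.
Tomás ∩ Oliver ∩ Sofia ∩ Pita ∩ Viktor: 09:30-10:10.
Tomás ∩ Oliver ∩ Sofia ∩ Pita ∩ Viktor ∩ Bianca: 09:30-10:10.
So the common availability across everyone is 09:30-10:10.

09:30-10:10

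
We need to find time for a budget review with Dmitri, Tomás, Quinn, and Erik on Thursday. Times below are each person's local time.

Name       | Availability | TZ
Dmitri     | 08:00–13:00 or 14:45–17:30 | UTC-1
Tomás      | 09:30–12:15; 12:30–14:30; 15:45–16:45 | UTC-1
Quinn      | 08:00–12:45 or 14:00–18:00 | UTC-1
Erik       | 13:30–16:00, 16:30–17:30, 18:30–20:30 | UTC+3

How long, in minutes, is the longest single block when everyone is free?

150

Dmitri in UTC: 09:00-14:00, 15:45-18:30 (add 1h to convert from UTC-1).
Tomás in UTC: 10:30-13:15, 13:30-15:30, 16:45-17:45 (add 1h to convert from UTC-1).
Quinn in UTC: 09:00-13:45, 15:00-19:00 (add 1h to convert from UTC-1).
Erik in UTC: 10:30-13:00, 13:30-14:30, 15:30-17:30 (subtract 3h to convert from UTC+3).
Dmitri ∩ Tomás: 10:30-13:15, 13:30-14:00, 16:45-17:45.
Dmitri ∩ Tomás ∩ Quinn: 10:30-13:15, 13:30-13:45, 16:45-17:45.
Dmitri ∩ Tomás ∩ Quinn ∩ Erik: 10:30-13:00, 13:30-13:45, 16:45-17:30.
The longest is 10:30-13:00 at 150 minutes.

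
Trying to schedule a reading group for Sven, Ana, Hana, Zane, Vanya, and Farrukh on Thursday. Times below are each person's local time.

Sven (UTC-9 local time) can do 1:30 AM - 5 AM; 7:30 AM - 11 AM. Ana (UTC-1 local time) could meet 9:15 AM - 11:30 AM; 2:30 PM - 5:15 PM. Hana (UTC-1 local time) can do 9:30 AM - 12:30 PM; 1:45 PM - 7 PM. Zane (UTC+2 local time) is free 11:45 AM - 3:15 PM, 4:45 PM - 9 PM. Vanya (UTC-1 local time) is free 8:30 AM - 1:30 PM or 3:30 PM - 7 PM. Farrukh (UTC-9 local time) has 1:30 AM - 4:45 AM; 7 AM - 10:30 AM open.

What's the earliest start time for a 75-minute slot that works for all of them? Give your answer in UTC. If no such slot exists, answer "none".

10:30

Sven in UTC: 10:30-14:00, 16:30-20:00 (add 9h to convert from UTC-9).
Ana in UTC: 10:15-12:30, 15:30-18:15 (add 1h to convert from UTC-1).
Hana in UTC: 10:30-13:30, 14:45-20:00 (add 1h to convert from UTC-1).
Zane in UTC: 09:45-13:15, 14:45-19:00 (subtract 2h to convert from UTC+2).
Vanya in UTC: 09:30-14:30, 16:30-20:00 (add 1h to convert from UTC-1).
Farrukh in UTC: 10:30-13:45, 16:00-19:30 (add 9h to convert from UTC-9).
Sven ∩ Ana: 10:30-12:30, 16:30-18:15.
Sven ∩ Ana ∩ Hana: 10:30-12:30, 16:30-18:15.
Sven ∩ Ana ∩ Hana ∩ Zane: 10:30-12:30, 16:30-18:15.
Sven ∩ Ana ∩ Hana ∩ Zane ∩ Vanya: 10:30-12:30, 16:30-18:15.
Sven ∩ Ana ∩ Hana ∩ Zane ∩ Vanya ∩ Farrukh: 10:30-12:30, 16:30-18:15.
The first common window of at least 75 minutes is 10:30-12:30, so the earliest start is 10:30.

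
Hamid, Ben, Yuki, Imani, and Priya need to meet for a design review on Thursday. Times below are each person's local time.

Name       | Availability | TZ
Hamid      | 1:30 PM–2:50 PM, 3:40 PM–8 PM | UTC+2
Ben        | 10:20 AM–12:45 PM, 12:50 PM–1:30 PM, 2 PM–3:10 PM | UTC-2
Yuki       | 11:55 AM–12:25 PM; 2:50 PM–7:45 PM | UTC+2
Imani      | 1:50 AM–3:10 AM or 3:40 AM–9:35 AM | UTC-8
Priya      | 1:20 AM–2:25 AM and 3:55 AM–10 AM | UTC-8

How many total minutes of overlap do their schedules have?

175

Hamid in UTC: 11:30-12:50, 13:40-18:00 (subtract 2h to convert from UTC+2).
Ben in UTC: 12:20-14:45, 14:50-15:30, 16:00-17:10 (add 2h to convert from UTC-2).
Yuki in UTC: 09:55-10:25, 12:50-17:45 (subtract 2h to convert from UTC+2).
Imani in UTC: 09:50-11:10, 11:40-17:35 (add 8h to convert from UTC-8).
Priya in UTC: 09:20-10:25, 11:55-18:00 (add 8h to convert from UTC-8).
Hamid ∩ Ben: 12:20-12:50, 13:40-14:45, 14:50-15:30, 16:00-17:10.
Hamid ∩ Ben ∩ Yuki: 13:40-14:45, 14:50-15:30, 16:00-17:10.
Hamid ∩ Ben ∩ Yuki ∩ Imani: 13:40-14:45, 14:50-15:30, 16:00-17:10.
Hamid ∩ Ben ∩ Yuki ∩ Imani ∩ Priya: 13:40-14:45, 14:50-15:30, 16:00-17:10.
Summing the common windows: 65 + 40 + 70 = 175 minutes.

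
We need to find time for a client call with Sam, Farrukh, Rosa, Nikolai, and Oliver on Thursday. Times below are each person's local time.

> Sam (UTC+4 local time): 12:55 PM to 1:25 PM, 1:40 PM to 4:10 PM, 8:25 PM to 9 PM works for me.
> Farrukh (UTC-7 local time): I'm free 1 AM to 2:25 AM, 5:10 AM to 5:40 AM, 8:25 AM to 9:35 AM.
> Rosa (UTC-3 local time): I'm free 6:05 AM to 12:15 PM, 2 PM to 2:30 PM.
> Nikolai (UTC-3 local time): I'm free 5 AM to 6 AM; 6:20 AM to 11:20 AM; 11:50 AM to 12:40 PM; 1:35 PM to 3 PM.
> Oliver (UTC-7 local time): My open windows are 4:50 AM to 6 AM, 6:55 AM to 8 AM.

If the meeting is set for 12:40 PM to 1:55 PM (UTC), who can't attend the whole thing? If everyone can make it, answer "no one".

Farrukh, Oliver, Sam

Sam in UTC: 08:55-09:25, 09:40-12:10, 16:25-17:00 (subtract 4h to convert from UTC+4).
Farrukh in UTC: 08:00-09:25, 12:10-12:40, 15:25-16:35 (add 7h to convert from UTC-7).
Rosa in UTC: 09:05-15:15, 17:00-17:30 (add 3h to convert from UTC-3).
Nikolai in UTC: 08:00-09:00, 09:20-14:20, 14:50-15:40, 16:35-18:00 (add 3h to convert from UTC-3).
Oliver in UTC: 11:50-13:00, 13:55-15:00 (add 7h to convert from UTC-7).
Sam: not fully free for 12:40-13:55. Farrukh: not fully free for 12:40-13:55. Rosa: free for 12:40-13:55. Nikolai: free for 12:40-13:55. Oliver: not fully free for 12:40-13:55.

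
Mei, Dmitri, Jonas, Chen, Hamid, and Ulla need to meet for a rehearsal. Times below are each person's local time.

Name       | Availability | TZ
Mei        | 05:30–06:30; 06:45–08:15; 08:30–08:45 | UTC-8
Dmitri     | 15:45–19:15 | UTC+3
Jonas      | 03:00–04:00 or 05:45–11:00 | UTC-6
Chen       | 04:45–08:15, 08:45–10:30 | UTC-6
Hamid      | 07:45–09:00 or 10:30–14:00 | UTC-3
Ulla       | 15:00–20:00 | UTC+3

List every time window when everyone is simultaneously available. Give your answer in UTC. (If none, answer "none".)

Mei in UTC: 13:30-14:30, 14:45-16:15, 16:30-16:45 (add 8h to convert from UTC-8).
Dmitri in UTC: 12:45-16:15 (subtract 3h to convert from UTC+3).
Jonas in UTC: 09:00-10:00, 11:45-17:00 (add 6h to convert from UTC-6).
Chen in UTC: 10:45-14:15, 14:45-16:30 (add 6h to convert from UTC-6).
Hamid in UTC: 10:45-12:00, 13:30-17:00 (add 3h to convert from UTC-3).
Ulla in UTC: 12:00-17:00 (subtract 3h to convert from UTC+3).
Mei ∩ Dmitri: 13:30-14:30, 14:45-16:15.
Mei ∩ Dmitri ∩ Jonas: 13:30-14:30, 14:45-16:15.
Mei ∩ Dmitri ∩ Jonas ∩ Chen: 13:30-14:15, 14:45-16:15.
Mei ∩ Dmitri ∩ Jonas ∩ Chen ∩ Hamid: 13:30-14:15, 14:45-16:15.
Mei ∩ Dmitri ∩ Jonas ∩ Chen ∩ Hamid ∩ Ulla: 13:30-14:15, 14:45-16:15.

13:30-14:15, 14:45-16:15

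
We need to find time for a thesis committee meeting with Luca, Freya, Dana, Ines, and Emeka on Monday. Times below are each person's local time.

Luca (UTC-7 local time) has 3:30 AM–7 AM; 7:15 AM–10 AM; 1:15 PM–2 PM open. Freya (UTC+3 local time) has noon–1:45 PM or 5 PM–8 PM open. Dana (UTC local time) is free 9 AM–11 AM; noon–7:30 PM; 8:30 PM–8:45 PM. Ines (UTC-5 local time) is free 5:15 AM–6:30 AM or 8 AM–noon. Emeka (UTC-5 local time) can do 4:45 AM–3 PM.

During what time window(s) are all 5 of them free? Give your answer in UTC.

10:30-10:45, 14:15-17:00

Luca in UTC: 10:30-14:00, 14:15-17:00, 20:15-21:00 (add 7h to convert from UTC-7).
Freya in UTC: 09:00-10:45, 14:00-17:00 (subtract 3h to convert from UTC+3).
Dana in UTC: 09:00-11:00, 12:00-19:30, 20:30-20:45.
Ines in UTC: 10:15-11:30, 13:00-17:00 (add 5h to convert from UTC-5).
Emeka in UTC: 09:45-20:00 (add 5h to convert from UTC-5).
Luca ∩ Freya: 10:30-10:45, 14:15-17:00.
Luca ∩ Freya ∩ Dana: 10:30-10:45, 14:15-17:00.
Luca ∩ Freya ∩ Dana ∩ Ines: 10:30-10:45, 14:15-17:00.
Luca ∩ Freya ∩ Dana ∩ Ines ∩ Emeka: 10:30-10:45, 14:15-17:00.
Those are the intersection windows.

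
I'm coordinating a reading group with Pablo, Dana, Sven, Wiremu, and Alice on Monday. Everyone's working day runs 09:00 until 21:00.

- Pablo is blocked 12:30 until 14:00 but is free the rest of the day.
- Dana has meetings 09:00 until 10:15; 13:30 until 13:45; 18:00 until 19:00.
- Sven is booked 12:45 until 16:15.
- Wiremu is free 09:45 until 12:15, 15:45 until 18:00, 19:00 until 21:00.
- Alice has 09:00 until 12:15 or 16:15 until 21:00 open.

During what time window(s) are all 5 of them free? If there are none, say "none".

Pablo free: 09:00-12:30, 14:00-21:00 (invert busy blocks within the working day).
Dana free: 10:15-13:30, 13:45-18:00, 19:00-21:00 (invert busy blocks within the working day).
Sven free: 09:00-12:45, 16:15-21:00 (invert busy blocks within the working day).
Wiremu free: 09:45-12:15, 15:45-18:00, 19:00-21:00.
Alice free: 09:00-12:15, 16:15-21:00.
Pablo ∩ Dana: 10:15-12:30, 14:00-18:00, 19:00-21:00.
Pablo ∩ Dana ∩ Sven: 10:15-12:30, 16:15-18:00, 19:00-21:00.
Pablo ∩ Dana ∩ Sven ∩ Wiremu: 10:15-12:15, 16:15-18:00, 19:00-21:00.
Pablo ∩ Dana ∩ Sven ∩ Wiremu ∩ Alice: 10:15-12:15, 16:15-18:00, 19:00-21:00.
Those are the intersection windows.

10:15-12:15, 16:15-18:00, 19:00-21:00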